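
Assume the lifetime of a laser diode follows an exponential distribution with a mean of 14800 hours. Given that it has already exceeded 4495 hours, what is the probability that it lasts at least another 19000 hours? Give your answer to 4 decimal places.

The rate is λ = 1/14800 = 0.0000675676 per hour.
By the memoryless property, P(X > 4495+19000 | X > 4495) = P(X > 19000).
P(X > 19000) = e^(−1.2838) ≈ 0.2770.

0.2770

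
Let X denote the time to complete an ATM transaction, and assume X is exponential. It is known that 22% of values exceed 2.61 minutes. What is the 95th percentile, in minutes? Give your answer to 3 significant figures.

5.16

e^(−λ·2.61) = 0.22 ⇒ λ = −ln(0.22)/2.61 = 0.580126.
95th percentile: 1 − e^(−λt) = 0.95, t = −ln(0.05)/λ = 5.16394 minutes.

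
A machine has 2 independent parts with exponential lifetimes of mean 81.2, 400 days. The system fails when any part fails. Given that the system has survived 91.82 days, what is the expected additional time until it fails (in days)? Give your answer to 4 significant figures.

67.50

First-failure rate Σλ = 1/81.2 + 1/400 = 0.0148153.
By memorylessness the expected residual is 1/Σλ = 67.4979 days, regardless of the 91.82 already elapsed.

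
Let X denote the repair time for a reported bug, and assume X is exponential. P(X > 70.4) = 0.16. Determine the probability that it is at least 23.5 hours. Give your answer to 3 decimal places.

e^(−λ·70.4) = 0.16 ⇒ λ = −ln(0.16)/70.4 = 0.026031.
P(X > 23.5) = e^(−0.026031·23.5) = e^(−0.61173) ≈ 0.542.

0.542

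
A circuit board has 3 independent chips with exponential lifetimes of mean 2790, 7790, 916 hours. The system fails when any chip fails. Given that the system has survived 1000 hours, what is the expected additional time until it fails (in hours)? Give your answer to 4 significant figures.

First-failure rate Σλ = 1/2790 + 1/7790 + 1/916 = 0.0015785.
By memorylessness the expected residual is 1/Σλ = 633.515 hours, regardless of the 1000 already elapsed.

633.5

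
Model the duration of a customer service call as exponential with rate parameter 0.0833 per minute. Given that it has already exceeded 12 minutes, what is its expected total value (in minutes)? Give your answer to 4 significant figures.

24.00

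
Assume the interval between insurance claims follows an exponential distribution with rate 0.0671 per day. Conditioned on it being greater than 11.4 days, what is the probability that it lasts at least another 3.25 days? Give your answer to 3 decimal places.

By the memoryless property, P(X > 11.4+3.25 | X > 11.4) = P(X > 3.25).
P(X > 3.25) = e^(−0.21808) ≈ 0.804.

0.804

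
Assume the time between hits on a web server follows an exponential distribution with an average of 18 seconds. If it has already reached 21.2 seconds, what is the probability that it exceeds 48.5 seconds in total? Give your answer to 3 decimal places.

0.219

The rate is λ = 1/18 = 0.0555556 per second.
P(X > s+t | X > s) = e^(−λ(s+t))/e^(−λs) = e^(−λt), independent of s = 21.2.
P(X > 27.3) = e^(−1.5167) ≈ 0.219.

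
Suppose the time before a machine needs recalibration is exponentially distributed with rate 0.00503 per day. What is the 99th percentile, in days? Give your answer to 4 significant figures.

Set 1 − e^(−λt) = 0.99, so t = −ln(0.01)/λ = 4.6052/0.00503 ≈ 915.541 days.

915.5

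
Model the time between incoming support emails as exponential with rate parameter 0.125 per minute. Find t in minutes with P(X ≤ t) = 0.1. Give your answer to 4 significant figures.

Set 1 − e^(−λt) = 0.1, so t = −ln(0.9)/λ = 0.10536/0.125 ≈ 0.842884 minutes.

0.8429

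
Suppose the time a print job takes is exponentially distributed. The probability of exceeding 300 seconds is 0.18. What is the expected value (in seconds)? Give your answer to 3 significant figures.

175

e^(−λ·300) = 0.18 ⇒ λ = −ln(0.18)/300 = 0.00571599.
Mean = 1/λ = 174.948 seconds.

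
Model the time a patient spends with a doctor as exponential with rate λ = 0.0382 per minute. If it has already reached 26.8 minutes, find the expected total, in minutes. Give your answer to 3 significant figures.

By memorylessness, E[X | X > 26.8] = 26.8 + 1/λ = 26.8 + 26.178 = 52.978 minutes.

53.0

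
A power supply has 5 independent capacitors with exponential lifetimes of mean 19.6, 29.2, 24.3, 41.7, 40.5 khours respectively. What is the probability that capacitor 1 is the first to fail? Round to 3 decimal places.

0.291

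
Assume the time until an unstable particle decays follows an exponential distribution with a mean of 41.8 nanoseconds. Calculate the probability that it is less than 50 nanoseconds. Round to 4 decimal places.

The rate is λ = 1/41.8 = 0.0239234 per nanosecond.
P(X ≤ 50) = 1 − e^(−λ·50) = 1 − e^(−1.1962) ≈ 0.6977.

0.6977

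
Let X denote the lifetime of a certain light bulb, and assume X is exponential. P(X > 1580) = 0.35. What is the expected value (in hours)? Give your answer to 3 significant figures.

e^(−λ·1580) = 0.35 ⇒ λ = −ln(0.35)/1580 = 0.000664444.
Mean = 1/λ = 1505.02 hours.

1510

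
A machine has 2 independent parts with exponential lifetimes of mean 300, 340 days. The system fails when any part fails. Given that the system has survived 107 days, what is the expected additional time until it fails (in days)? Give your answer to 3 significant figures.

First-failure rate Σλ = 1/300 + 1/340 = 0.00627451.
By memorylessness the expected residual is 1/Σλ = 159.375 days, regardless of the 107 already elapsed.

159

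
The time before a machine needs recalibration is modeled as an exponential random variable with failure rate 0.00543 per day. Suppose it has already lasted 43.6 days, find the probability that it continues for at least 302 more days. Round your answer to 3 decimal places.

By the memoryless property, P(X > 43.6+302 | X > 43.6) = P(X > 302).
P(X > 302) = e^(−1.6399) ≈ 0.194.

0.194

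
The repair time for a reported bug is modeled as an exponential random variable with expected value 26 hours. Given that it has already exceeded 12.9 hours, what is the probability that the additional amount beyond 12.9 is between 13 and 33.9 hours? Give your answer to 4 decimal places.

0.3350

The rate is λ = 1/26 = 0.0384615 per hour.
Memoryless: the residual past 12.9 is again Exp(λ).
P(13 < residual < 33.9) = e^(−λ·13) − e^(−λ·33.9) = 0.60653 − 0.27149 ≈ 0.3350.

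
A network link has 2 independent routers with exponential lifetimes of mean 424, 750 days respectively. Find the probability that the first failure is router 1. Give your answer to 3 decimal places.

Rates: λ_i = 1/mean_i → 0.00235849, 0.00133333; Σλ = 0.00369182.
P(router 1 first) = λ_1/Σλ = 0.00235849/0.00369182 ≈ 0.639.

0.639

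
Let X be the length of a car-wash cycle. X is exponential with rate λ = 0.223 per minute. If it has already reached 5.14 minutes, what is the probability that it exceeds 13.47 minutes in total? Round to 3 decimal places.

By the memoryless property, P(X > 5.14+8.33 | X > 5.14) = P(X > 8.33).
P(X > 8.33) = e^(−1.8576) ≈ 0.156.

0.156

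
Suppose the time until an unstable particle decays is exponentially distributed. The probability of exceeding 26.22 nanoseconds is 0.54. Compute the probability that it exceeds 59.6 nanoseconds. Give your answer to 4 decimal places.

e^(−λ·26.22) = 0.54 ⇒ λ = −ln(0.54)/26.22 = 0.0235006.
P(X > 59.6) = e^(−0.0235006·59.6) = e^(−1.4006) ≈ 0.2464.

0.2464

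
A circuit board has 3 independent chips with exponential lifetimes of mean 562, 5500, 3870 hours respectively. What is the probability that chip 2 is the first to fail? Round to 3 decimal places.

0.082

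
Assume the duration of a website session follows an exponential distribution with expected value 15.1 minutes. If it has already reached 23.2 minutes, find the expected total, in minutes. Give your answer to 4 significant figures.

38.30

The rate is λ = 1/15.1 = 0.0662252 per minute.
By memorylessness, E[X | X > 23.2] = 23.2 + 1/λ = 23.2 + 15.1 = 38.3 minutes.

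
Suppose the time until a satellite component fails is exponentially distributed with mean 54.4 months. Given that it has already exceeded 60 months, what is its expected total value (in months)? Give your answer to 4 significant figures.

The rate is λ = 1/54.4 = 0.0183824 per month.
By memorylessness, E[X | X > 60] = 60 + 1/λ = 60 + 54.4 = 114.4 months.

114.4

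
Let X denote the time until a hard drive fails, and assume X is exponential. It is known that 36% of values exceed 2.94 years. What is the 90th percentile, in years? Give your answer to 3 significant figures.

6.63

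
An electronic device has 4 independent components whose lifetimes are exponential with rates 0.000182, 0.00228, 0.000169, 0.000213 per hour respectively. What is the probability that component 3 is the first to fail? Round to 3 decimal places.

The time to first failure is exponential with rate Σλ = 0.000182 + 0.00228 + 0.000169 + 0.000213 = 0.002844.
P(component 3 first) = λ_3/Σλ = 0.000169/0.002844 ≈ 0.059.

0.059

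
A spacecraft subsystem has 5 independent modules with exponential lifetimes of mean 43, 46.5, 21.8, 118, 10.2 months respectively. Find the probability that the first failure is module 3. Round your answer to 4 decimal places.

0.2327

Rates: λ_i = 1/mean_i → 0.0232558, 0.0215054, 0.0458716, 0.00847458, 0.0980392; Σλ = 0.197147.
P(module 3 first) = λ_3/Σλ = 0.0458716/0.197147 ≈ 0.2327.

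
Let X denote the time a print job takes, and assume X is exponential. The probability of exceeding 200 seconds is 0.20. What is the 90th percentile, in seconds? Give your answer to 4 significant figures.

e^(−λ·200) = 0.20 ⇒ λ = −ln(0.20)/200 = 0.00804719.
90th percentile: 1 − e^(−λt) = 0.9, t = −ln(0.1)/λ = 286.135 seconds.

286.1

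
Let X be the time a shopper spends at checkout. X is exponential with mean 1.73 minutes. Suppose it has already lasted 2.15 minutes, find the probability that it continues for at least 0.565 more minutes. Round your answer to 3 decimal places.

0.721

The rate is λ = 1/1.73 = 0.578035 per minute.
P(X > s+t | X > s) = e^(−λ(s+t))/e^(−λs) = e^(−λt), independent of s = 2.15.
P(X > 0.565) = e^(−0.32659) ≈ 0.721.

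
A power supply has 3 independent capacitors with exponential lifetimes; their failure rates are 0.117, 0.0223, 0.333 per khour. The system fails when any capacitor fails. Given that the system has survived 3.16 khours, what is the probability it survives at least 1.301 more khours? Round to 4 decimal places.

0.5409

Time to first failure ~ Exp(Σλ) with Σλ = 0.4723.
By memorylessness, P(T > 3.16+1.301 | T > 3.16) = P(T > 1.301) = e^(−0.4723·1.301) ≈ 0.5409.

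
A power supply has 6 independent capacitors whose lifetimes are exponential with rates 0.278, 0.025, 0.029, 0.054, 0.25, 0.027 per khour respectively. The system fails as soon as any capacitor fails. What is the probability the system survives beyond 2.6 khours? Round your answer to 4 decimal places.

0.1784

The time to first failure is exponential with rate Σλ = 0.278 + 0.025 + 0.029 + 0.054 + 0.25 + 0.027 = 0.663.
P(min > 2.6) = e^(−0.663·2.6) = e^(−1.7238) ≈ 0.1784.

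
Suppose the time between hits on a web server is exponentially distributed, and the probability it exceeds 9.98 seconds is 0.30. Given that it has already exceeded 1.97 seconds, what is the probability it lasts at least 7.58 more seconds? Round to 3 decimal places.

0.401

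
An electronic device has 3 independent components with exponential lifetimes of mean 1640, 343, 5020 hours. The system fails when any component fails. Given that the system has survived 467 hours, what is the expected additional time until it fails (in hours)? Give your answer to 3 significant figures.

268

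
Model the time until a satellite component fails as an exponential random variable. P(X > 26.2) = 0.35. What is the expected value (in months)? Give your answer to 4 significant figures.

e^(−λ·26.2) = 0.35 ⇒ λ = −ln(0.35)/26.2 = 0.0400695.
Mean = 1/λ = 24.9566 months.

24.96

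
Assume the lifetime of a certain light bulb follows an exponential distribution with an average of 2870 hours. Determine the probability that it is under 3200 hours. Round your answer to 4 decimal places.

The rate is λ = 1/2870 = 0.000348432 per hour.
P(X ≤ 3200) = 1 − e^(−λ·3200) = 1 − e^(−1.115) ≈ 0.6721.

0.6721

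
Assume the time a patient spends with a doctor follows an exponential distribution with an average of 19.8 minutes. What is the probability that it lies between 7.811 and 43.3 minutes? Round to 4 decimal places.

The rate is λ = 1/19.8 = 0.0505051 per minute.
P(7.811 < X < 43.3) = e^(−λ·7.811) − e^(−λ·43.3) = 0.67402 − 0.11227 ≈ 0.5618.

0.5618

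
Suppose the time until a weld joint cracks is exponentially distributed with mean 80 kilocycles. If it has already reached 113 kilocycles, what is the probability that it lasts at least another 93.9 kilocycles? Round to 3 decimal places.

The rate is λ = 1/80 = 0.0125 per kilocycle.
The exponential is memoryless, so the remaining time is again Exp(λ): the condition X > 113 is irrelevant.
P(X > 93.9) = e^(−1.1738) ≈ 0.309.

0.309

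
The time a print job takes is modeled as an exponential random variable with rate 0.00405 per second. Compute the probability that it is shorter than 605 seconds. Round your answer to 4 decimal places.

P(X ≤ 605) = 1 − e^(−λ·605) = 1 − e^(−2.4503) ≈ 0.9137.

0.9137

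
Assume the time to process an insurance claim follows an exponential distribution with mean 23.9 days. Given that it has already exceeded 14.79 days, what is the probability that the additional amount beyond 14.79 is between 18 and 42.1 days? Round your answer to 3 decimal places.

0.299

The rate is λ = 1/23.9 = 0.041841 per day.
Memoryless: the residual past 14.79 is again Exp(λ).
P(18 < residual < 42.1) = e^(−λ·18) − e^(−λ·42.1) = 0.47089 − 0.17179 ≈ 0.299.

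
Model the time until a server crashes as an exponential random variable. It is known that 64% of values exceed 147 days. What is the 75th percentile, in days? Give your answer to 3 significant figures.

457

e^(−λ·147) = 0.64 ⇒ λ = −ln(0.64)/147 = 0.00303597.
75th percentile: 1 − e^(−λt) = 0.75, t = −ln(0.25)/λ = 456.624 days.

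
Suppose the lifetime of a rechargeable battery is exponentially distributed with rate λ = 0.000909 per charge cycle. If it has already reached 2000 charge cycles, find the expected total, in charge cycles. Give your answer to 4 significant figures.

3100

By memorylessness, E[X | X > 2000] = 2000 + 1/λ = 2000 + 1100.11 = 3100.11 charge cycles.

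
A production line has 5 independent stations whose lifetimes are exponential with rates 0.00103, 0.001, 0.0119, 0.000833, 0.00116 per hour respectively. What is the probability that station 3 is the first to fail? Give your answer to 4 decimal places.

0.7473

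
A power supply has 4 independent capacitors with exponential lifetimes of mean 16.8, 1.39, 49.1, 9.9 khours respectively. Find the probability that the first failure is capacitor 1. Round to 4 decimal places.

0.0661

Rates: λ_i = 1/mean_i → 0.0595238, 0.719424, 0.0203666, 0.10101; Σλ = 0.900325.
P(capacitor 1 first) = λ_1/Σλ = 0.0595238/0.900325 ≈ 0.0661.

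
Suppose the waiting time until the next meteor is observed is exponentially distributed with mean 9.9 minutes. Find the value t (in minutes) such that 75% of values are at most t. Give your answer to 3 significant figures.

The rate is λ = 1/9.9 = 0.10101 per minute.
Set 1 − e^(−λt) = 0.75, so t = −ln(0.25)/λ = 1.3863/0.10101 ≈ 13.7243 minutes.

13.7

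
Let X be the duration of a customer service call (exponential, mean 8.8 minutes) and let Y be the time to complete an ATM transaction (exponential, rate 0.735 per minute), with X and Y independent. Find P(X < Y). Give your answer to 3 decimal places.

λ_1 = 1/8.8 = 0.113636, λ_2 = 0.735.
For independent exponentials, P(X < Y) = λ_1/(λ_1+λ_2) = 0.113636/0.848636 ≈ 0.134.

0.134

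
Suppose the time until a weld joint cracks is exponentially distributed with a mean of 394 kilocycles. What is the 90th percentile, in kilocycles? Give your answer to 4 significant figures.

The rate is λ = 1/394 = 0.00253807 per kilocycle.
Set 1 − e^(−λt) = 0.9, so t = −ln(0.1)/λ = 2.3026/0.00253807 ≈ 907.219 kilocycles.

907.2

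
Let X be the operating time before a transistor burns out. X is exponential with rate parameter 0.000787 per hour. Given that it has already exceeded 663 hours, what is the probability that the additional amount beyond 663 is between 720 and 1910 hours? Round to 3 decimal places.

0.345

Memoryless: the residual past 663 is again Exp(λ).
P(720 < residual < 1910) = e^(−λ·720) − e^(−λ·1910) = 0.56743 − 0.22242 ≈ 0.345.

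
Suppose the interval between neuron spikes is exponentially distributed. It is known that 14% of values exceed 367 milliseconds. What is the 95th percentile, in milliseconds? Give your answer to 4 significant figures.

e^(−λ·367) = 0.14 ⇒ λ = −ln(0.14)/367 = 0.00535726.
95th percentile: 1 − e^(−λt) = 0.95, t = −ln(0.05)/λ = 559.192 milliseconds.

559.2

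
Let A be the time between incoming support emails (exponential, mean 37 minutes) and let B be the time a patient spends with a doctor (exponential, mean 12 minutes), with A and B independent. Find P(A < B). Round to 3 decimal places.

λ_1 = 1/37 = 0.027027, λ_2 = 1/12 = 0.0833333.
For independent exponentials, P(A < B) = λ_1/(λ_1+λ_2) = 0.027027/0.11036 ≈ 0.245.

0.245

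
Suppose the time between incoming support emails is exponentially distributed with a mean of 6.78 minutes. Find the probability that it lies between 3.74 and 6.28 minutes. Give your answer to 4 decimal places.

The rate is λ = 1/6.78 = 0.147493 per minute.
P(3.74 < X < 6.28) = e^(−λ·3.74) − e^(−λ·6.28) = 0.57601 − 0.39603 ≈ 0.1800.

0.1800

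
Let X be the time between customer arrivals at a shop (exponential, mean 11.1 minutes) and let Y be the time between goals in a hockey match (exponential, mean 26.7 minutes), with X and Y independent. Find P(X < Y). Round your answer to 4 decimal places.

0.7063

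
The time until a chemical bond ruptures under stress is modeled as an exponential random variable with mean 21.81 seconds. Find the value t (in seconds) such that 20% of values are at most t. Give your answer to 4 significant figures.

4.867

The rate is λ = 1/21.81 = 0.0458505 per second.
Set 1 − e^(−λt) = 0.2, so t = −ln(0.8)/λ = 0.22314/0.0458505 ≈ 4.86676 seconds.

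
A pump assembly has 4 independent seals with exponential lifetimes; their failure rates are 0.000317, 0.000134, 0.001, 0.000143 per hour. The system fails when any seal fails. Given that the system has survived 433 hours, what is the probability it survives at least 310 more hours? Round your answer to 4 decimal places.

0.6101

Time to first failure ~ Exp(Σλ) with Σλ = 0.001594.
By memorylessness, P(T > 433+310 | T > 433) = P(T > 310) = e^(−0.001594·310) ≈ 0.6101.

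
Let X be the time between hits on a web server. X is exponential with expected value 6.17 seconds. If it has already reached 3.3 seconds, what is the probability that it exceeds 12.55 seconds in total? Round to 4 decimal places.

0.2233

The rate is λ = 1/6.17 = 0.162075 per second.
By the memoryless property, P(X > 3.3+9.25 | X > 3.3) = P(X > 9.25).
P(X > 9.25) = e^(−1.4992) ≈ 0.2233.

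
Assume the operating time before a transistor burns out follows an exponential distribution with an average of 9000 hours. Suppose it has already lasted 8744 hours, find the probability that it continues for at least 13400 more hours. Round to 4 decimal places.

0.2256

The rate is λ = 1/9000 = 0.000111111 per hour.
P(X > s+t | X > s) = e^(−λ(s+t))/e^(−λs) = e^(−λt), independent of s = 8744.
P(X > 13400) = e^(−1.4889) ≈ 0.2256.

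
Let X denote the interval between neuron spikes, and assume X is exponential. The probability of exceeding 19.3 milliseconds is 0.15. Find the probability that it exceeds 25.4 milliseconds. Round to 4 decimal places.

e^(−λ·19.3) = 0.15 ⇒ λ = −ln(0.15)/19.3 = 0.0982964.
P(X > 25.4) = e^(−0.0982964·25.4) = e^(−2.4967) ≈ 0.0824.

0.0824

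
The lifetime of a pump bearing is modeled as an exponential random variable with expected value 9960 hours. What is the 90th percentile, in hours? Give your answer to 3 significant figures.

The rate is λ = 1/9960 = 0.000100402 per hour.
Set 1 − e^(−λt) = 0.9, so t = −ln(0.1)/λ = 2.3026/0.000100402 ≈ 22933.7 hours.

22900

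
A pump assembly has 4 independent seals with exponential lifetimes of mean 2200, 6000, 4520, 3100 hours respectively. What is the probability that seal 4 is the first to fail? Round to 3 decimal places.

0.277

Rates: λ_i = 1/mean_i → 0.000454545, 0.000166667, 0.000221239, 0.000322581; Σλ = 0.00116503.
P(seal 4 first) = λ_4/Σλ = 0.000322581/0.00116503 ≈ 0.277.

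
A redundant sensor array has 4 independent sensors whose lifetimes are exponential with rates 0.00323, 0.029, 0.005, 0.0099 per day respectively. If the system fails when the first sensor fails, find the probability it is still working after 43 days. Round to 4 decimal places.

The time to first failure is exponential with rate Σλ = 0.00323 + 0.029 + 0.005 + 0.0099 = 0.04713.
P(min > 43) = e^(−0.04713·43) = e^(−2.0266) ≈ 0.1318.

0.1318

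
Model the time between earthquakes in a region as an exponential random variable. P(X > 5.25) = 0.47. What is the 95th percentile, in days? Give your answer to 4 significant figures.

e^(−λ·5.25) = 0.47 ⇒ λ = −ln(0.47)/5.25 = 0.143814.
95th percentile: 1 − e^(−λt) = 0.95, t = −ln(0.05)/λ = 20.8306 days.

20.83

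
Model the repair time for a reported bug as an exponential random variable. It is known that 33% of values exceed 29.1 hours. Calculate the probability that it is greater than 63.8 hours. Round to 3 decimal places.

0.088

e^(−λ·29.1) = 0.33 ⇒ λ = −ln(0.33)/29.1 = 0.0380984.
P(X > 63.8) = e^(−0.0380984·63.8) = e^(−2.4307) ≈ 0.088.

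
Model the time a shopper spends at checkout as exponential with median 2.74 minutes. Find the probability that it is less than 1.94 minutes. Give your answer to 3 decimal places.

0.388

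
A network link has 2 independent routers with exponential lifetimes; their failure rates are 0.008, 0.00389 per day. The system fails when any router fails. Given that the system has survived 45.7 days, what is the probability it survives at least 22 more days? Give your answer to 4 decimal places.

Time to first failure ~ Exp(Σλ) with Σλ = 0.01189.
By memorylessness, P(T > 45.7+22 | T > 45.7) = P(T > 22) = e^(−0.01189·22) ≈ 0.7698.

0.7698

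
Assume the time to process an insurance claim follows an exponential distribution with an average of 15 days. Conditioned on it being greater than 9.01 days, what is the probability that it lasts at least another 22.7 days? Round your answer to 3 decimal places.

0.220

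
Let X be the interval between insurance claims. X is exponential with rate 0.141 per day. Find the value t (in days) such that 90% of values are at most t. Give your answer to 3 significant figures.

Set 1 − e^(−λt) = 0.9, so t = −ln(0.1)/λ = 2.3026/0.141 ≈ 16.3304 days.

16.3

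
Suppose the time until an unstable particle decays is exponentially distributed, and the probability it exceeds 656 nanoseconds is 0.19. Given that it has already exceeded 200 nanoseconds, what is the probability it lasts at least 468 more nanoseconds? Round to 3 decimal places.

0.306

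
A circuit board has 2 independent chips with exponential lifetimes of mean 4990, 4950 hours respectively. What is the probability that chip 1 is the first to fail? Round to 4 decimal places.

0.4980

Rates: λ_i = 1/mean_i → 0.000200401, 0.00020202; Σλ = 0.000402421.
P(chip 1 first) = λ_1/Σλ = 0.000200401/0.000402421 ≈ 0.4980.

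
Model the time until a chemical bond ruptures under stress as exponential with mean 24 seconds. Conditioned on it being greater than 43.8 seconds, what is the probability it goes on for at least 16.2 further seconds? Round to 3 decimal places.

0.509

The rate is λ = 1/24 = 0.0416667 per second.
P(X > s+t | X > s) = e^(−λ(s+t))/e^(−λs) = e^(−λt), independent of s = 43.8.
P(X > 16.2) = e^(−0.675) ≈ 0.509.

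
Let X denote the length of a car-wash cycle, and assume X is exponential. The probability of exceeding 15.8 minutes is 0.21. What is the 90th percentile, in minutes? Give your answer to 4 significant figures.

23.31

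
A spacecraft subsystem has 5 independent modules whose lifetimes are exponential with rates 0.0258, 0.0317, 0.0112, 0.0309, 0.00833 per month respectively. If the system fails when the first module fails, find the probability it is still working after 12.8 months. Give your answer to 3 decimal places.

The time to first failure is exponential with rate Σλ = 0.0258 + 0.0317 + 0.0112 + 0.0309 + 0.00833 = 0.10793.
P(min > 12.8) = e^(−0.10793·12.8) = e^(−1.3815) ≈ 0.251.

0.251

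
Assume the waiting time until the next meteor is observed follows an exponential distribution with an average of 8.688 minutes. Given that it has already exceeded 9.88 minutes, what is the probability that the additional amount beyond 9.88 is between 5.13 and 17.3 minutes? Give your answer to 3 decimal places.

The rate is λ = 1/8.688 = 0.115101 per minute.
Memoryless: the residual past 9.88 is again Exp(λ).
P(5.13 < residual < 17.3) = e^(−λ·5.13) − e^(−λ·17.3) = 0.55407 − 0.13652 ≈ 0.418.

0.418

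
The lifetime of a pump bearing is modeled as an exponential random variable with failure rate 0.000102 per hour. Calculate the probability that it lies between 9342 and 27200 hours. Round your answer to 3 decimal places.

P(9342 < X < 27200) = e^(−λ·9342) − e^(−λ·27200) = 0.38563 − 0.06239 ≈ 0.323.

0.323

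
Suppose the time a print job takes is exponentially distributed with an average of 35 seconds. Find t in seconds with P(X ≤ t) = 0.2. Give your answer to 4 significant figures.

The rate is λ = 1/35 = 0.0285714 per second.
Set 1 − e^(−λt) = 0.2, so t = −ln(0.8)/λ = 0.22314/0.0285714 ≈ 7.81002 seconds.

7.810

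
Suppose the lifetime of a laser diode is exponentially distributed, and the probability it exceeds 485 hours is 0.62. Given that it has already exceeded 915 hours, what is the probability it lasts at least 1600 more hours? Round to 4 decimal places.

0.2066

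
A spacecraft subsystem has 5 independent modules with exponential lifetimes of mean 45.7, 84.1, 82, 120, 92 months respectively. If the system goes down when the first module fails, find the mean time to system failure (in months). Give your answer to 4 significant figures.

15.34

The first failure time is exponential with rate Σλ_i = 1/45.7 + 1/84.1 + 1/82 + 1/120 + 1/92 = 0.0651705 per month.
E[min] = 1/Σλ = 1/0.0651705 = 15.3444 months.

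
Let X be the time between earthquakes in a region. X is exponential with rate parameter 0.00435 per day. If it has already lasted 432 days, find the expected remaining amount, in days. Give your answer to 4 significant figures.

229.9

By memorylessness, the remaining amount past any threshold is again Exp(λ) with mean 1/λ = 229.885 days.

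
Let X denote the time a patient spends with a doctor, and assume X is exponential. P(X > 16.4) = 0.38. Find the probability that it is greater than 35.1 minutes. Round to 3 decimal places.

e^(−λ·16.4) = 0.38 ⇒ λ = −ln(0.38)/16.4 = 0.058999.
P(X > 35.1) = e^(−0.058999·35.1) = e^(−2.0709) ≈ 0.126.

0.126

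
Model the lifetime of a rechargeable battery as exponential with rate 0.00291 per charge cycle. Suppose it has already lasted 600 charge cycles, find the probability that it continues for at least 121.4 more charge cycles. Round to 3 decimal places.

0.702

P(X > s+t | X > s) = e^(−λ(s+t))/e^(−λs) = e^(−λt), independent of s = 600.
P(X > 121.4) = e^(−0.35327) ≈ 0.702.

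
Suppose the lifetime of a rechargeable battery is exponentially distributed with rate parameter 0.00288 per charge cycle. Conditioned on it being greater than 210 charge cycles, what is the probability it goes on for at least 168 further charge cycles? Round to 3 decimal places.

0.616

P(X > s+t | X > s) = e^(−λ(s+t))/e^(−λs) = e^(−λt), independent of s = 210.
P(X > 168) = e^(−0.48384) ≈ 0.616.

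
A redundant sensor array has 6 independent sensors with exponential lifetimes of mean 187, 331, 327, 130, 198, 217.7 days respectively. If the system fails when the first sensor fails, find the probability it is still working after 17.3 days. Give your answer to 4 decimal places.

0.6080

The first failure time is exponential with rate Σλ_i = 1/187 + 1/331 + 1/327 + 1/130 + 1/198 + 1/217.7 = 0.0287631 per day.
P(min > 17.3) = e^(−0.0287631·17.3) = e^(−0.4976) ≈ 0.6080.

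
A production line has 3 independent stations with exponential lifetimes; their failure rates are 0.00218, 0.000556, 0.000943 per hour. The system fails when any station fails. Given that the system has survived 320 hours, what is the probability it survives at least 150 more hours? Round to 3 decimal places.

0.576

Time to first failure ~ Exp(Σλ) with Σλ = 0.003679.
By memorylessness, P(T > 320+150 | T > 320) = P(T > 150) = e^(−0.003679·150) ≈ 0.576.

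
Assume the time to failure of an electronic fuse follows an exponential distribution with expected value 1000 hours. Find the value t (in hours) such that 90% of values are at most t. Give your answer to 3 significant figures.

2300

The rate is λ = 1/1000 = 0.001 per hour.
Set 1 − e^(−λt) = 0.9, so t = −ln(0.1)/λ = 2.3026/0.001 ≈ 2302.59 hours.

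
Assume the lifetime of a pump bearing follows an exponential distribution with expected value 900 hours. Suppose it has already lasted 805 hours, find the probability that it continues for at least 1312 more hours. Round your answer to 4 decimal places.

The rate is λ = 1/900 = 0.00111111 per hour.
The exponential is memoryless, so the remaining time is again Exp(λ): the condition X > 805 is irrelevant.
P(X > 1312) = e^(−1.4578) ≈ 0.2328.

0.2328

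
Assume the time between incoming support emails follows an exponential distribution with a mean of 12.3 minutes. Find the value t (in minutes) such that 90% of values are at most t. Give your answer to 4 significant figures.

The rate is λ = 1/12.3 = 0.0813008 per minute.
Set 1 − e^(−λt) = 0.9, so t = −ln(0.1)/λ = 2.3026/0.0813008 ≈ 28.3218 minutes.

28.32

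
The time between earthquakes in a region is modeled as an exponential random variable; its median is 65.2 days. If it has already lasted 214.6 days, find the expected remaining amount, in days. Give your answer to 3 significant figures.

For an exponential, median = ln(2)/λ, so λ = ln 2 / 65.2 = 0.0106311 per day.
By memorylessness, the remaining amount past any threshold is again Exp(λ) with mean 1/λ = 94.0637 days.

94.1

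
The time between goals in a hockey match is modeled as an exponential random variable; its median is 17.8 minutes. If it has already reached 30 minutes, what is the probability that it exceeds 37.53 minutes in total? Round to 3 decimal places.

For an exponential, median = ln(2)/λ, so λ = ln 2 / 17.8 = 0.0389409 per minute.
P(X > s+t | X > s) = e^(−λ(s+t))/e^(−λs) = e^(−λt), independent of s = 30.
P(X > 7.53) = e^(−0.29322) ≈ 0.746.

0.746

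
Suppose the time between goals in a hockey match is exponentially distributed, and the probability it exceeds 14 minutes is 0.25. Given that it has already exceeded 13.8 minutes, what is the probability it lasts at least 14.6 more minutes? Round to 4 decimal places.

0.2356

From e^(−λ·14) = 0.25, λ = −ln(0.25)/14 = 0.099021.
Memoryless: P(X > 13.8+14.6 | X > 13.8) = P(X > 14.6) = e^(−0.099021·14.6) ≈ 0.2356.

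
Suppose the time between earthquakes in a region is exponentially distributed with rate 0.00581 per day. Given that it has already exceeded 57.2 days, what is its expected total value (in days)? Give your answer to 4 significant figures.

229.3

By memorylessness, E[X | X > 57.2] = 57.2 + 1/λ = 57.2 + 172.117 = 229.317 days.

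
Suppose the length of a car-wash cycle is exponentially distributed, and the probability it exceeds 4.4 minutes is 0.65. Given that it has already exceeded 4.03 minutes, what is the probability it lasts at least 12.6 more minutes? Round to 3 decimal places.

0.291

From e^(−λ·4.4) = 0.65, λ = −ln(0.65)/4.4 = 0.0979052.
Memoryless: P(X > 4.03+12.6 | X > 4.03) = P(X > 12.6) = e^(−0.0979052·12.6) ≈ 0.291.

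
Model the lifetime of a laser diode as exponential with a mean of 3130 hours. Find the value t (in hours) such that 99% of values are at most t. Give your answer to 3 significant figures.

The rate is λ = 1/3130 = 0.000319489 per hour.
Set 1 − e^(−λt) = 0.99, so t = −ln(0.01)/λ = 4.6052/0.000319489 ≈ 14414.2 hours.

14400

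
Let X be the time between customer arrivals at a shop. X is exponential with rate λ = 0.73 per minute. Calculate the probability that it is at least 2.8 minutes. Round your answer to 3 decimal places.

P(X > 2.8) = e^(−λ·2.8) = e^(−2.044) ≈ 0.130.

0.130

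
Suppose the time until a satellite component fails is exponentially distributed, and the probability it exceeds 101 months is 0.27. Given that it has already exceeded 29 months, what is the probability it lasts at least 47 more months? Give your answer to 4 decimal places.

0.5437

From e^(−λ·101) = 0.27, λ = −ln(0.27)/101 = 0.0129637.
Memoryless: P(X > 29+47 | X > 29) = P(X > 47) = e^(−0.0129637·47) ≈ 0.5437.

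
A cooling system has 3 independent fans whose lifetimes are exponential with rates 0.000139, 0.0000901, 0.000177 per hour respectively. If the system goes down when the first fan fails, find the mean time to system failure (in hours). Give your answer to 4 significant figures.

2462

The time to first failure is exponential with rate Σλ = 0.000139 + 0.0000901 + 0.000177 = 0.0004061.
E[min] = 1/Σλ = 1/0.0004061 = 2462.45 hours.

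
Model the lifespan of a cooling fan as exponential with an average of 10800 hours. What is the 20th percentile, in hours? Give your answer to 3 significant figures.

The rate is λ = 1/10800 = 0.0000925926 per hour.
Set 1 − e^(−λt) = 0.2, so t = −ln(0.8)/λ = 0.22314/0.0000925926 ≈ 2409.95 hours.

2410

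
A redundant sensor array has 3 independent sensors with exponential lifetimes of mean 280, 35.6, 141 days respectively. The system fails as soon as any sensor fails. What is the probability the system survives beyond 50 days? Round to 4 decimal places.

The first failure time is exponential with rate Σλ_i = 1/280 + 1/35.6 + 1/141 = 0.0387535 per day.
P(min > 50) = e^(−0.0387535·50) = e^(−1.9377) ≈ 0.1440.

0.1440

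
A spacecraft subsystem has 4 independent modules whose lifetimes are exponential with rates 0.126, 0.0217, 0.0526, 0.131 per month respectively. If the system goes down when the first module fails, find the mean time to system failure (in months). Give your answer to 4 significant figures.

The time to first failure is exponential with rate Σλ = 0.126 + 0.0217 + 0.0526 + 0.131 = 0.3313.
E[min] = 1/Σλ = 1/0.3313 = 3.01841 months.

3.018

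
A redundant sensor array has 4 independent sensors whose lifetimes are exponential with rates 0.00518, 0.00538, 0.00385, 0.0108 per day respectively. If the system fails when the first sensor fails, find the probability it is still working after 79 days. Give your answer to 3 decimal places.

The time to first failure is exponential with rate Σλ = 0.00518 + 0.00538 + 0.00385 + 0.0108 = 0.02521.
P(min > 79) = e^(−0.02521·79) = e^(−1.9916) ≈ 0.136.

0.136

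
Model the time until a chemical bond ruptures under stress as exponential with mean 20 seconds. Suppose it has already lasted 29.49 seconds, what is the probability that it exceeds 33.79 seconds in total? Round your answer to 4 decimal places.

The rate is λ = 1/20 = 0.05 per second.
The exponential is memoryless, so the remaining time is again Exp(λ): the condition X > 29.49 is irrelevant.
P(X > 4.3) = e^(−0.215) ≈ 0.8065.

0.8065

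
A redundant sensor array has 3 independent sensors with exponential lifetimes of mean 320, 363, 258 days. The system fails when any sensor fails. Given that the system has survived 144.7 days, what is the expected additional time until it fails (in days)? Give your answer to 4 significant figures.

First-failure rate Σλ = 1/320 + 1/363 + 1/258 = 0.00975579.
By memorylessness the expected residual is 1/Σλ = 102.503 days, regardless of the 144.7 already elapsed.

102.5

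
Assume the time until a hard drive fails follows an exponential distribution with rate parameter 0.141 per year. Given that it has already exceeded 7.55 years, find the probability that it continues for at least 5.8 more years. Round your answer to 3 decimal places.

By the memoryless property, P(X > 7.55+5.8 | X > 7.55) = P(X > 5.8).
P(X > 5.8) = e^(−0.8178) ≈ 0.441.

0.441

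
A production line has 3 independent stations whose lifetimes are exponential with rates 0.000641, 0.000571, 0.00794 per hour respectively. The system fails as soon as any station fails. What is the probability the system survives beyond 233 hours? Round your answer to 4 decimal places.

The time to first failure is exponential with rate Σλ = 0.000641 + 0.000571 + 0.00794 = 0.009152.
P(min > 233) = e^(−0.009152·233) = e^(−2.1324) ≈ 0.1186.

0.1186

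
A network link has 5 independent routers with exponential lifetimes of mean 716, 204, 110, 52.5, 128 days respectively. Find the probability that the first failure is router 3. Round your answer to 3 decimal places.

0.215

Rates: λ_i = 1/mean_i → 0.00139665, 0.00490196, 0.00909091, 0.0190476, 0.0078125; Σλ = 0.0422496.
P(router 3 first) = λ_3/Σλ = 0.00909091/0.0422496 ≈ 0.215.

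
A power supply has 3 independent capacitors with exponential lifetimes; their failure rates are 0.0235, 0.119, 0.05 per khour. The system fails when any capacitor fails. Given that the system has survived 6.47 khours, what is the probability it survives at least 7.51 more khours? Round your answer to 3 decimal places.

Time to first failure ~ Exp(Σλ) with Σλ = 0.1925.
By memorylessness, P(T > 6.47+7.51 | T > 6.47) = P(T > 7.51) = e^(−0.1925·7.51) ≈ 0.236.

0.236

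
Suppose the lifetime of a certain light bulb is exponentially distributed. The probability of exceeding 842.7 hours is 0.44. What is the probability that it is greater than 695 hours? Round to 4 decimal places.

0.5081

e^(−λ·842.7) = 0.44 ⇒ λ = −ln(0.44)/842.7 = 0.000974226.
P(X > 695) = e^(−0.000974226·695) = e^(−0.67709) ≈ 0.5081.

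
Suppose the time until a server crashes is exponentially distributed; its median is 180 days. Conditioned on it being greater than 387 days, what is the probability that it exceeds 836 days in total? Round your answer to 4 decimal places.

For an exponential, median = ln(2)/λ, so λ = ln 2 / 180 = 0.00385082 per day.
The exponential is memoryless, so the remaining time is again Exp(λ): the condition X > 387 is irrelevant.
P(X > 449) = e^(−1.729) ≈ 0.1775.

0.1775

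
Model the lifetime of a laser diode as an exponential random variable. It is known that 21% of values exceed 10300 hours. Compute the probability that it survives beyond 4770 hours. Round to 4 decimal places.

0.4854

e^(−λ·10300) = 0.21 ⇒ λ = −ln(0.21)/10300 = 0.000151519.
P(X > 4770) = e^(−0.000151519·4770) = e^(−0.72275) ≈ 0.4854.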